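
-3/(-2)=3/2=1.50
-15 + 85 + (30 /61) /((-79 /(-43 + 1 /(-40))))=1354483 /19276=70.27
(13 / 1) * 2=26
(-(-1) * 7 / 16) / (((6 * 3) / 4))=0.10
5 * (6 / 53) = 30 / 53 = 0.57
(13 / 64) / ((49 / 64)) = 13 / 49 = 0.27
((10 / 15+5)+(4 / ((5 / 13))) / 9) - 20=-593 / 45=-13.18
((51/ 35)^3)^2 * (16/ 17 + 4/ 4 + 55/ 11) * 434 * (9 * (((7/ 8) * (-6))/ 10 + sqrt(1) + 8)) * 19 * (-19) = -2085140147122906407/ 2626093750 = -794008266.89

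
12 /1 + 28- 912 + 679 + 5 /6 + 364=1031 /6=171.83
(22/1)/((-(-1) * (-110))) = -1/5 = -0.20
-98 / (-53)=1.85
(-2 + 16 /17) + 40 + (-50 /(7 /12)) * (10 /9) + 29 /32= -55.39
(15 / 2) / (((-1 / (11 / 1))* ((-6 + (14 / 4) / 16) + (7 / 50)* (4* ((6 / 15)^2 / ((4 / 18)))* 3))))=1650000 / 91433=18.05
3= 3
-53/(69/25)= -19.20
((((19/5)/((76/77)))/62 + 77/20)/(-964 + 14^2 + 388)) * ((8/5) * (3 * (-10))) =14553/29450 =0.49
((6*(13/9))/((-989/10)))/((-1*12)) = 65/8901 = 0.01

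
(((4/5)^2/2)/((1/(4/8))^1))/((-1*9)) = -4/225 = -0.02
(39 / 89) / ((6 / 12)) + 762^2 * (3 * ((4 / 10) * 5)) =310063974 / 89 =3483864.88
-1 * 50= -50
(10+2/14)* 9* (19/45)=1349/35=38.54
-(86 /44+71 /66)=-100 /33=-3.03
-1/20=-0.05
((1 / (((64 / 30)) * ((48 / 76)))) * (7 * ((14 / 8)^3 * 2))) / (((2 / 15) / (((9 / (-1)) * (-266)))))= 999864.68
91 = 91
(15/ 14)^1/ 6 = 5/ 28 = 0.18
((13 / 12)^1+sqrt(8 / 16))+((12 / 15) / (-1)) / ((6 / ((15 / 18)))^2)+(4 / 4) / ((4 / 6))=sqrt(2) / 2+208 / 81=3.28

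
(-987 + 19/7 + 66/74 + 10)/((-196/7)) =252109/7252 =34.76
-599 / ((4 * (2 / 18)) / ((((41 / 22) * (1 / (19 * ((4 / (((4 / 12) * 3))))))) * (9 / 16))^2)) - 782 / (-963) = 1531729883699 / 2756758929408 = 0.56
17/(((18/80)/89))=60520/9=6724.44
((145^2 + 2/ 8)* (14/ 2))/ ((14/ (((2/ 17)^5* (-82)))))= -27585128/ 1419857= -19.43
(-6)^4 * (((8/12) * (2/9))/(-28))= -48/7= -6.86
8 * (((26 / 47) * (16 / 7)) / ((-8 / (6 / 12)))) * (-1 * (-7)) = -208 / 47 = -4.43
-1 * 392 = -392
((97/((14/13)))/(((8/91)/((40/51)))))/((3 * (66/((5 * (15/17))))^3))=1280703125/16007968944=0.08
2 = 2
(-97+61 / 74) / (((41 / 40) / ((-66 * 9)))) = 84549960 / 1517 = 55734.98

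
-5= -5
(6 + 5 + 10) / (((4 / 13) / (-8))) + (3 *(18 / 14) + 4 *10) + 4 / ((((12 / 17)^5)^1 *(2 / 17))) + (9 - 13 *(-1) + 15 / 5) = -283.14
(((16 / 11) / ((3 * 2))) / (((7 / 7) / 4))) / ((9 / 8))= 256 / 297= 0.86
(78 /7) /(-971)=-78 /6797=-0.01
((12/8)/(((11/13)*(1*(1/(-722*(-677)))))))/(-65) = -733191/55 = -13330.75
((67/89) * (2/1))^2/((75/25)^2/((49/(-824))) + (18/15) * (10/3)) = -219961/14297405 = -0.02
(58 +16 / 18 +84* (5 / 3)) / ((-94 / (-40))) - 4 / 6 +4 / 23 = 818606 / 9729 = 84.14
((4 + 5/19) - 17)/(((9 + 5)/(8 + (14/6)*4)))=-6292/399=-15.77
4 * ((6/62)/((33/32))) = 128/341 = 0.38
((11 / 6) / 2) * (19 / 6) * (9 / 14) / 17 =209 / 1904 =0.11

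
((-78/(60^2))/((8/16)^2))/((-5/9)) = 39/250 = 0.16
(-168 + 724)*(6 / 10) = 1668 / 5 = 333.60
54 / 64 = 0.84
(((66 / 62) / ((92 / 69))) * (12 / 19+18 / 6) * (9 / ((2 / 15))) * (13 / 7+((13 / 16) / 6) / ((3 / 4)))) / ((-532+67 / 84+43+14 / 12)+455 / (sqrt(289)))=-137610495 / 158822672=-0.87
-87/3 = -29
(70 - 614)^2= 295936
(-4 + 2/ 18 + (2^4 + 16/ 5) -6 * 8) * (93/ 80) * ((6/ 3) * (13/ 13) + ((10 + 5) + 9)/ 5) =-775217/ 3000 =-258.41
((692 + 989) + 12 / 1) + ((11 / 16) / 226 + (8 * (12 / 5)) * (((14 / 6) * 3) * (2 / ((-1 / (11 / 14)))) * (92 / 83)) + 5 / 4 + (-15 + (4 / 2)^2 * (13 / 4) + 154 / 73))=159966849589 / 109546720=1460.26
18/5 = 3.60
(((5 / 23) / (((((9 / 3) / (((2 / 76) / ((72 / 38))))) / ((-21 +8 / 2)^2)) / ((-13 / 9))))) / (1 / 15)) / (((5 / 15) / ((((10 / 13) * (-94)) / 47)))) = 36125 / 1242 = 29.09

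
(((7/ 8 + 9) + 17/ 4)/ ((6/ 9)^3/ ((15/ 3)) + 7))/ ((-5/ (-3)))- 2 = -6095/ 7624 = -0.80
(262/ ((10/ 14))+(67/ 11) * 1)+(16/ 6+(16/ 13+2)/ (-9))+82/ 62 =8345592/ 22165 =376.52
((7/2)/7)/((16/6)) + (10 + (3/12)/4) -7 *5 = -99/4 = -24.75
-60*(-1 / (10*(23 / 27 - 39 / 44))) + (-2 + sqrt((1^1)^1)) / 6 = -42809 / 246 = -174.02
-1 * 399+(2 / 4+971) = 1145 / 2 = 572.50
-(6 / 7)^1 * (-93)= 558 / 7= 79.71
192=192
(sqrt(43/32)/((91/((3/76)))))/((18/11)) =11 * sqrt(86)/331968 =0.00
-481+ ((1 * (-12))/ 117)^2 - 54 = -813719/ 1521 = -534.99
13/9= 1.44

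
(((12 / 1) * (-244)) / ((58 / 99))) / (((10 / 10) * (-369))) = 16104 / 1189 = 13.54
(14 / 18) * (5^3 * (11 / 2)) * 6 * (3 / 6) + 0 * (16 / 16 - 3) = 9625 / 6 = 1604.17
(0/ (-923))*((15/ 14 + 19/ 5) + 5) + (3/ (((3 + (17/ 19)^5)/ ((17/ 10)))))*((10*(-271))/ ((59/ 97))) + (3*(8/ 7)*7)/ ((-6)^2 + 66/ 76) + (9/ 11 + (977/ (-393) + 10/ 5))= -6700607361216864839/ 1053917948101326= -6357.81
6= 6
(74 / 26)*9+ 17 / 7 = 2552 / 91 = 28.04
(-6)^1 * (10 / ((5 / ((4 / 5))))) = -48 / 5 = -9.60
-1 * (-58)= 58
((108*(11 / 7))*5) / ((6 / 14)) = 1980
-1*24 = -24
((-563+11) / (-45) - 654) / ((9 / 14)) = -134764 / 135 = -998.25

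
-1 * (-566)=566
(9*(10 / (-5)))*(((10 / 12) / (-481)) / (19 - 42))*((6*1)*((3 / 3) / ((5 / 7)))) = -126 / 11063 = -0.01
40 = 40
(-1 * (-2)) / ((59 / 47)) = 94 / 59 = 1.59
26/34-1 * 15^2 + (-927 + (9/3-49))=-20353/17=-1197.24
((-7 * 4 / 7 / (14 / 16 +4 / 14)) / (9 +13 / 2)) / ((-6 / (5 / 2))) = 0.09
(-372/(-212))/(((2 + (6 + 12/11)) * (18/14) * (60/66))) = 26257/159000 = 0.17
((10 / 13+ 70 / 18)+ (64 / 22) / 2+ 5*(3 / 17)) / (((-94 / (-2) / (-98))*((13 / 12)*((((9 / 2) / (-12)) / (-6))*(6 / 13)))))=-479945984 / 1028313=-466.73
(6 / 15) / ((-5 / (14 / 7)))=-0.16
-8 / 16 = -1 / 2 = -0.50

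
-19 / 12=-1.58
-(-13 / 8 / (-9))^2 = -169 / 5184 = -0.03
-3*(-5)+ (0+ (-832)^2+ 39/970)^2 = 479174121854.37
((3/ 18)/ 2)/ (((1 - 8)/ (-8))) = 2/ 21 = 0.10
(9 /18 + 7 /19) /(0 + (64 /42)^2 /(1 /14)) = 2079 /77824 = 0.03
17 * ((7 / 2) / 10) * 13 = 1547 / 20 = 77.35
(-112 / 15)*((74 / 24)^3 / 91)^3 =-129961739795077 / 520749219594240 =-0.25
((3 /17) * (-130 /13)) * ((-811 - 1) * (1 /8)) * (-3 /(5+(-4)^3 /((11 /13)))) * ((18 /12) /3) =4785 /1258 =3.80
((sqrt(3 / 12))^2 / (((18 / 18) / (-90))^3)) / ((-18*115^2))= 405 / 529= 0.77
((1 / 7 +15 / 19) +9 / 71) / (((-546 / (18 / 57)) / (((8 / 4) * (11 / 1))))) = -220022 / 16326947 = -0.01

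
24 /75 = 8 /25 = 0.32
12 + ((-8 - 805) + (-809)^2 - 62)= 653618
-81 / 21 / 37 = -27 / 259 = -0.10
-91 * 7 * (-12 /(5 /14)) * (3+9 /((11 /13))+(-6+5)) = 14875224 /55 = 270458.62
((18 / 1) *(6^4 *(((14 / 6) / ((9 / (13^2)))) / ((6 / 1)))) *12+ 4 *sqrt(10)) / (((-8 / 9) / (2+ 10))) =-27597024-54 *sqrt(10) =-27597194.76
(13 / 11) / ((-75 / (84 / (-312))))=0.00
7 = 7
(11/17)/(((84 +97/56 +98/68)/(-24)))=-0.18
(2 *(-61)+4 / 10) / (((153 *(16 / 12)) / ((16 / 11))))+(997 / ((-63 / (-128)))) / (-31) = -120904192 / 1826055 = -66.21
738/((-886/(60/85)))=-4428/7531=-0.59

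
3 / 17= 0.18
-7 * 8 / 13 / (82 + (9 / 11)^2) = -968 / 18577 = -0.05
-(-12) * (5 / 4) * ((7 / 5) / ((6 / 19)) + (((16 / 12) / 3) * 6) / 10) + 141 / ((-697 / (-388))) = 207693 / 1394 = 148.99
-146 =-146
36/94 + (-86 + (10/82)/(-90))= -2969759/34686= -85.62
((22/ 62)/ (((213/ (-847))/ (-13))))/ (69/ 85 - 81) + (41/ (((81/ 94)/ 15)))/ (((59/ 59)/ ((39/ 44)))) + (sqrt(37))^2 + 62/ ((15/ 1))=1667150370317/ 2475332640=673.51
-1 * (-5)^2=-25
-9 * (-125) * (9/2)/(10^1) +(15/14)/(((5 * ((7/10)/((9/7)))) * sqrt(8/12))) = 135 * sqrt(6)/686 +2025/4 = 506.73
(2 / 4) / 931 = 1 / 1862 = 0.00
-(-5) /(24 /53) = 265 /24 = 11.04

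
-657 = -657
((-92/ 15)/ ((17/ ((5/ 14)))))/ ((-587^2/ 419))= 19274/ 123011133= 0.00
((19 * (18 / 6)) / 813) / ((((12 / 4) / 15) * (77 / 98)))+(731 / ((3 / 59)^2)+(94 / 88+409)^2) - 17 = 450873.92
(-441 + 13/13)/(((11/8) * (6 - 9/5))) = -1600/21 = -76.19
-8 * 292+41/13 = -30327/13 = -2332.85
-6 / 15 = -2 / 5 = -0.40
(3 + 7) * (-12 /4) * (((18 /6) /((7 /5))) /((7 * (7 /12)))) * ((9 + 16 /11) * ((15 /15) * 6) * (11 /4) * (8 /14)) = -3726000 /2401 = -1551.85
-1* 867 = -867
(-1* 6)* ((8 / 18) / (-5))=8 / 15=0.53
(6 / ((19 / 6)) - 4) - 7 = -173 / 19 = -9.11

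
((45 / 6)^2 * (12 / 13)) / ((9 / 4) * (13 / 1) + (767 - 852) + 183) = 0.41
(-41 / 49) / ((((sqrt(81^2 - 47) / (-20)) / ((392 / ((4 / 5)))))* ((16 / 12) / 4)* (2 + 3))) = 2460* sqrt(6514) / 3257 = 60.96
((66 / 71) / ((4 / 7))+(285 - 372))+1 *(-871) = -135805 / 142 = -956.37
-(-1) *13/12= 13/12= 1.08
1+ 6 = 7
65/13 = 5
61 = 61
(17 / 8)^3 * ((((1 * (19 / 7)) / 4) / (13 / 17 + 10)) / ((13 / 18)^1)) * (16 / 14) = 4760697 / 4973696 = 0.96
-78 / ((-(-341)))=-78 / 341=-0.23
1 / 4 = 0.25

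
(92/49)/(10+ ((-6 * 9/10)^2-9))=1150/18473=0.06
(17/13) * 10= 170/13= 13.08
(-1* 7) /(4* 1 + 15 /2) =-14 /23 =-0.61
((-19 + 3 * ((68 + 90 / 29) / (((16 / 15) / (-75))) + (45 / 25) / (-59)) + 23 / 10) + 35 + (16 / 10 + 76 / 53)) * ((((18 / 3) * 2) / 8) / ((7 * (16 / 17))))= -2770671071709 / 812519680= -3409.97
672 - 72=600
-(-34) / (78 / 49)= 833 / 39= 21.36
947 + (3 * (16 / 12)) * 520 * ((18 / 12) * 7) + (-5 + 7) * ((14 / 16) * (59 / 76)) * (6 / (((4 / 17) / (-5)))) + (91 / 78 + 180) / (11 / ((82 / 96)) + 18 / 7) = 91493222119 / 4043808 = 22625.51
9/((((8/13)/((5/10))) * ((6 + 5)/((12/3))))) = 2.66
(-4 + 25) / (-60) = -7 / 20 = -0.35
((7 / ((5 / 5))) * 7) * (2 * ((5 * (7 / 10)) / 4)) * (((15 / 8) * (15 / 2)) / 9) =8575 / 64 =133.98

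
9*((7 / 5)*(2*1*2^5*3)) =12096 / 5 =2419.20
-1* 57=-57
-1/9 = -0.11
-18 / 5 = -3.60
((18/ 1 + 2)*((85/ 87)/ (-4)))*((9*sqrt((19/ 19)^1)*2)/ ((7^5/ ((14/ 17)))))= -300/ 69629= -0.00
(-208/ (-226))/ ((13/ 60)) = 480/ 113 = 4.25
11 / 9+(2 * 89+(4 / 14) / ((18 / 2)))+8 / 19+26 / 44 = 180.27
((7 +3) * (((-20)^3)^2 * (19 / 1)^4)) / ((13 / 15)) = 1251081600000000 / 13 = 96237046153846.15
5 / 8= 0.62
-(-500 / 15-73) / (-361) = -319 / 1083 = -0.29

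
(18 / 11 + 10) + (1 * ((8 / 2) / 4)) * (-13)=-1.36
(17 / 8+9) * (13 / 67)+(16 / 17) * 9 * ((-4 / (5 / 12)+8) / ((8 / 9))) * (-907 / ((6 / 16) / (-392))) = -658615295959 / 45560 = -14455998.59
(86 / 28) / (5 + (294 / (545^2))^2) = 3793625576875 / 6175670753854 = 0.61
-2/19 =-0.11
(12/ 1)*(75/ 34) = 450/ 17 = 26.47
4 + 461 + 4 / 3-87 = 1138 / 3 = 379.33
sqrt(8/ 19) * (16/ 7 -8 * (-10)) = 1152 * sqrt(38)/ 133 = 53.39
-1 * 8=-8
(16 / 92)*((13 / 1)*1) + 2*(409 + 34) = 20430 / 23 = 888.26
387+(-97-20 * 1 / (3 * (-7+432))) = 289.98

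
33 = 33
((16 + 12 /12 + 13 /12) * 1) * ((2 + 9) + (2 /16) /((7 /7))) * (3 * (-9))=-173817 /32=-5431.78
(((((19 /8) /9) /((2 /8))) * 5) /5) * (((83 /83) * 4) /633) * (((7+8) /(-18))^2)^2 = 11875 /3691656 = 0.00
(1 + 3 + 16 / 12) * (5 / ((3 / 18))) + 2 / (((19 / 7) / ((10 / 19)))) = 57900 / 361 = 160.39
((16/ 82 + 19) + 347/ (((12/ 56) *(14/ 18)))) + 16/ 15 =2102.26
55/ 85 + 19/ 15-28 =-6652/ 255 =-26.09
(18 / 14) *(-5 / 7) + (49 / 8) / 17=-3719 / 6664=-0.56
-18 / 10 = -1.80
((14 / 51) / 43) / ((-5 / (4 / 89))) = -56 / 975885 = -0.00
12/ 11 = 1.09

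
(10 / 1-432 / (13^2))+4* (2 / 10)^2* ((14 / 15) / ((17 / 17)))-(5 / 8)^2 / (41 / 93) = 1115358661 / 166296000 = 6.71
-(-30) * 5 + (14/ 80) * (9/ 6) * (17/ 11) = 132357/ 880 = 150.41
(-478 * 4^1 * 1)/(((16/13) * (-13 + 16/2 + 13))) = -194.19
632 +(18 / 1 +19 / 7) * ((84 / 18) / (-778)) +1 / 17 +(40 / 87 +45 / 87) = 121377885 / 191777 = 632.91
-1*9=-9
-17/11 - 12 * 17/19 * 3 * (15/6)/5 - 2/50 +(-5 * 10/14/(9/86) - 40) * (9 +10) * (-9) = 462967212/36575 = 12658.02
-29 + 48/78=-369/13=-28.38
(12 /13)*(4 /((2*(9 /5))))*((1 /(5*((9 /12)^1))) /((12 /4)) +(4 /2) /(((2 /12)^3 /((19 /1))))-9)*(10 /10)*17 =50178424 /351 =142958.47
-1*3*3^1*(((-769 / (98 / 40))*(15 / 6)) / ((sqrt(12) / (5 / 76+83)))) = 364102275*sqrt(3) / 3724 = 169345.77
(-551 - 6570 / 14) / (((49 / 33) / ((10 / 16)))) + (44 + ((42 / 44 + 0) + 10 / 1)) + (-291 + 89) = -8700575 / 15092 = -576.50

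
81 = 81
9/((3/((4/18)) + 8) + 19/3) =54/167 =0.32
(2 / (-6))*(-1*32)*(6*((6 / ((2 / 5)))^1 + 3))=1152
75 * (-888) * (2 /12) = -11100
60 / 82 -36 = -1446 / 41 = -35.27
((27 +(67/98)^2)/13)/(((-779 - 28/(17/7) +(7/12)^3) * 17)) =-113960304/724664761093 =-0.00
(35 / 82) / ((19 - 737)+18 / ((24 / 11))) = -0.00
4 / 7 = 0.57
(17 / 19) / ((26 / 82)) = 697 / 247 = 2.82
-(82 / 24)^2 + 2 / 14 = -11623 / 1008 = -11.53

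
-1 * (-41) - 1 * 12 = 29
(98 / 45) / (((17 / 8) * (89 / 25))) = 3920 / 13617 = 0.29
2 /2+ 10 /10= 2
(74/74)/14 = 1/14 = 0.07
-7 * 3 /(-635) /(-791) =-3 /71755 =-0.00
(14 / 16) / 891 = 7 / 7128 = 0.00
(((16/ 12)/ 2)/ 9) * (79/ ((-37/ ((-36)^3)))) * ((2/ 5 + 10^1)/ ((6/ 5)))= 2366208/ 37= 63951.57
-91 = -91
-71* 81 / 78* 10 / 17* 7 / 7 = -9585 / 221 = -43.37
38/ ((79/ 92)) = 44.25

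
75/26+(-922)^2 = 850086.88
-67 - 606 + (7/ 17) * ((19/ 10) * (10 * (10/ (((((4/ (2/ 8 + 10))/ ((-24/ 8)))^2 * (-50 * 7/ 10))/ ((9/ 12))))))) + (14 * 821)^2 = 1149896441199/ 8704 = 132111263.92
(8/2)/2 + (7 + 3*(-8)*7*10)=-1671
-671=-671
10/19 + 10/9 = 280/171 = 1.64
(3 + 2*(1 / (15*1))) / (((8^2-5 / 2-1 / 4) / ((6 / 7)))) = 376 / 8575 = 0.04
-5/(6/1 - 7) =5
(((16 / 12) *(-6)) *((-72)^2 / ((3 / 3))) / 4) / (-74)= 5184 / 37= 140.11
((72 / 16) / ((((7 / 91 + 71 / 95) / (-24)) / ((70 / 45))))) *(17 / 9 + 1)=-899080 / 1527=-588.79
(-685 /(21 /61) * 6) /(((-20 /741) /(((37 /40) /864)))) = 76374623 /161280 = 473.55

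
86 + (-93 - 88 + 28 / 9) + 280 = 1693 / 9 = 188.11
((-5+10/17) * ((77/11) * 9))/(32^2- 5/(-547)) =-0.27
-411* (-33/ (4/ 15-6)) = -203445/ 86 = -2365.64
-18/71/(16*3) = -3/568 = -0.01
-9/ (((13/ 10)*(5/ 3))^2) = -324/ 169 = -1.92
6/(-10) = -3/5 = -0.60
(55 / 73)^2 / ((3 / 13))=39325 / 15987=2.46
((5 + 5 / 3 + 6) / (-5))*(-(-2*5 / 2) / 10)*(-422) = 8018 / 15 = 534.53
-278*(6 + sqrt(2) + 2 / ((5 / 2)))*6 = -56712 / 5 - 1668*sqrt(2) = -13701.31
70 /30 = 7 /3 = 2.33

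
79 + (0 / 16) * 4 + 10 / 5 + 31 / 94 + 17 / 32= 123119 / 1504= 81.86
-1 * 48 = -48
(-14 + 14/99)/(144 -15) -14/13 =-196630/166023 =-1.18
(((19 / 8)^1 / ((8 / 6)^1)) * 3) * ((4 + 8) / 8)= 513 / 64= 8.02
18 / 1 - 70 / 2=-17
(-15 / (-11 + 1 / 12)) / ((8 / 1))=45 / 262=0.17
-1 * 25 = -25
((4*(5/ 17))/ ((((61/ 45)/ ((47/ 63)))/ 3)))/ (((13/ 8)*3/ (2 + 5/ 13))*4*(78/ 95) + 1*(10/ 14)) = 10381125/ 39700508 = 0.26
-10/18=-5/9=-0.56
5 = 5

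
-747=-747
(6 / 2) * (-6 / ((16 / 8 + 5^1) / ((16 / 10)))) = -144 / 35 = -4.11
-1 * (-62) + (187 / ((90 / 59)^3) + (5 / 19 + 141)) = 3545109587 / 13851000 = 255.95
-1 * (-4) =4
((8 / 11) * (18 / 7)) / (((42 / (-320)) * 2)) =-3840 / 539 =-7.12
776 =776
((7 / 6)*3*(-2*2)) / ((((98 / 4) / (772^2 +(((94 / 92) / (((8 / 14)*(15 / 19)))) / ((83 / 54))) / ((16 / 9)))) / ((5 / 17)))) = -100165.52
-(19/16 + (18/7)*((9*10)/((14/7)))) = -13093/112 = -116.90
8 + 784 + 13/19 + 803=30318/19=1595.68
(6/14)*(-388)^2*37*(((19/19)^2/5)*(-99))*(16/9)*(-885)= 520561882368/7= 74365983195.43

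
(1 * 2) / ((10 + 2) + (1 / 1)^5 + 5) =1 / 9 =0.11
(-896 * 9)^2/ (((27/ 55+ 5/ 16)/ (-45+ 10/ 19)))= -6907841740800/ 1919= -3599709088.48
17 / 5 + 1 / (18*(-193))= 59053 / 17370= 3.40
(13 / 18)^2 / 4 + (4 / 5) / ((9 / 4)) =3149 / 6480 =0.49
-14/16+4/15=-73/120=-0.61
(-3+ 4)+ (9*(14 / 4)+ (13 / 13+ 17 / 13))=905 / 26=34.81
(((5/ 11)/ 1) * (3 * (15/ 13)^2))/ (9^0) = 3375/ 1859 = 1.82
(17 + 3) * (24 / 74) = 240 / 37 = 6.49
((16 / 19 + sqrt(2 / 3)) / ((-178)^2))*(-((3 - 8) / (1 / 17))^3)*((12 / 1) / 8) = 614125*sqrt(6) / 63368 + 3684750 / 150499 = 48.22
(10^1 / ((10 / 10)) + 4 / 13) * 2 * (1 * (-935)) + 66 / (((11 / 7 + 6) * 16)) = -106242917 / 5512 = -19274.84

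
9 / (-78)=-3 / 26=-0.12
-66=-66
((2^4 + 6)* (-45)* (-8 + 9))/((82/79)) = -953.78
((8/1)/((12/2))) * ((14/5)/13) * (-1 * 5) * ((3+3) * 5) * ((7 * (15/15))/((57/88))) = -344960/741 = -465.53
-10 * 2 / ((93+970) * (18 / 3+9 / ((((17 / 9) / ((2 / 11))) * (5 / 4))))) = -9350 / 3326127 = -0.00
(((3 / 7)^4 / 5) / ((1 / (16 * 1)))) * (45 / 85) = 11664 / 204085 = 0.06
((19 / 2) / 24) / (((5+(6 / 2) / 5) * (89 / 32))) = 95 / 3738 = 0.03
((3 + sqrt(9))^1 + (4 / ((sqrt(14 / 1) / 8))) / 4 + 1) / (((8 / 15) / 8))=60 *sqrt(14) / 7 + 105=137.07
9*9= 81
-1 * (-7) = 7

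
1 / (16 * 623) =0.00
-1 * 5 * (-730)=3650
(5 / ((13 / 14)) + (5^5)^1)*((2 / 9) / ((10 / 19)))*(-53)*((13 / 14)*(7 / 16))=-2731991 / 96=-28458.24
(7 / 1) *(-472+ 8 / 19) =-62720 / 19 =-3301.05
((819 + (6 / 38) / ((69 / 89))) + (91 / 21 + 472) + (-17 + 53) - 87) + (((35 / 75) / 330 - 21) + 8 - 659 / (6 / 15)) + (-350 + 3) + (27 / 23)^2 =-18945322984 / 24876225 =-761.58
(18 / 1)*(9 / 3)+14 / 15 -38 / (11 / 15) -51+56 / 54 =-69569 / 1485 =-46.85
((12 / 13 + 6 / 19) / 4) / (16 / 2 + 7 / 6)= 459 / 13585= 0.03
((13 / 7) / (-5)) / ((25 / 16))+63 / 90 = 809 / 1750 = 0.46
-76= -76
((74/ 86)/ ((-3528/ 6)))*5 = -185/ 25284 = -0.01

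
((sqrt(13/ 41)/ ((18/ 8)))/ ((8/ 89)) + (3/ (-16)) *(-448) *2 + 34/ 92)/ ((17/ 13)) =1157 *sqrt(533)/ 12546 + 100685/ 782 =130.88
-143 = -143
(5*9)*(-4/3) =-60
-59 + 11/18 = -1051/18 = -58.39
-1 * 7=-7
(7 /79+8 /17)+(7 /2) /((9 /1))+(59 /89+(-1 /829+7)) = 15356283025 /1783581894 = 8.61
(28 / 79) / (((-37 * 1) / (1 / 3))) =-28 / 8769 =-0.00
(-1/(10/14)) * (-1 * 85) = 119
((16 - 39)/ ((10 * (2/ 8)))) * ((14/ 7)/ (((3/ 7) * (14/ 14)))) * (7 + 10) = -10948/ 15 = -729.87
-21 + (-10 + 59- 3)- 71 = -46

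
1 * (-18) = -18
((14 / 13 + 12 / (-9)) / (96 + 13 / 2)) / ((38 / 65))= -10 / 2337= -0.00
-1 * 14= -14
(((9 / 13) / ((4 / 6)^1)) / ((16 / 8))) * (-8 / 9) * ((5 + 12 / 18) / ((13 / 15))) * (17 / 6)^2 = -24565 / 1014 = -24.23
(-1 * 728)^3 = -385828352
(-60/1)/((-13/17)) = 78.46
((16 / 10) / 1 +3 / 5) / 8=11 / 40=0.28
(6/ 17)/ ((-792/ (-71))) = 71/ 2244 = 0.03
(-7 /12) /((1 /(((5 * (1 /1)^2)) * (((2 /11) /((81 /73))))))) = -2555 /5346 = -0.48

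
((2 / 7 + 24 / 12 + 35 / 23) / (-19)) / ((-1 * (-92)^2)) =613 / 25891376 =0.00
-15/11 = -1.36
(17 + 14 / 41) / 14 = 711 / 574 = 1.24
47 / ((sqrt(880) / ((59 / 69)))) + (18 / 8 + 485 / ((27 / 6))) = 2773 * sqrt(55) / 15180 + 3961 / 36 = 111.38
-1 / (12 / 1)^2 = -0.01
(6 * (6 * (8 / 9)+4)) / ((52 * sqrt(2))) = 7 * sqrt(2) / 13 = 0.76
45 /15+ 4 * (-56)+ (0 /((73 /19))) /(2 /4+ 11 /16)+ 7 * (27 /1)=-32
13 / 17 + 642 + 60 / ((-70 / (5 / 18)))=229382 / 357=642.53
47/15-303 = -4498/15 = -299.87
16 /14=8 /7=1.14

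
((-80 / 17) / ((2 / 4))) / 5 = -1.88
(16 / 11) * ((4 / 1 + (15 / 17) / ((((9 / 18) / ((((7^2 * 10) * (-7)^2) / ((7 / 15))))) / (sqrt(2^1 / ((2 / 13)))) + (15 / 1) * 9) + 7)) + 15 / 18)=996444200630225096 / 141553615596119949 - 24696000 * sqrt(13) / 519029923852439813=7.04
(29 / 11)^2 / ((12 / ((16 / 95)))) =3364 / 34485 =0.10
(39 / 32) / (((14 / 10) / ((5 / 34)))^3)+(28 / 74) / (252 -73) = 10075500481 / 2857166862592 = 0.00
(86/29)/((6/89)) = 3827/87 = 43.99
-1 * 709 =-709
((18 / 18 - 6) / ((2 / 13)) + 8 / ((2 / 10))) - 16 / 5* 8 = -181 / 10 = -18.10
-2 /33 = -0.06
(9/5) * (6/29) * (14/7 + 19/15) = 1.22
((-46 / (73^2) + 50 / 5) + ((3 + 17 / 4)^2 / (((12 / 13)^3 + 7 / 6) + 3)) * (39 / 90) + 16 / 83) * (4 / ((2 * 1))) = 34153195175947 / 1155182038040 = 29.57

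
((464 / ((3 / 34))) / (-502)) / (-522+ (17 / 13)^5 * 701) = -2928759184 / 603533122683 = -0.00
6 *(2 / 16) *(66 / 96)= 33 / 64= 0.52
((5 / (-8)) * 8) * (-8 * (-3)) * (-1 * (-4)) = -480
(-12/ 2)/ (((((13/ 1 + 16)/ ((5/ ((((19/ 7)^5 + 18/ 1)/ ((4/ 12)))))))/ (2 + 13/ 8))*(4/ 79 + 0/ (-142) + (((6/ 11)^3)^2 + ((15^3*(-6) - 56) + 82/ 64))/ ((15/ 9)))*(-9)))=-18817563459464/ 272886144179044181715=-0.00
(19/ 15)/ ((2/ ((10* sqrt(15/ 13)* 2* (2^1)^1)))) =76* sqrt(195)/ 39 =27.21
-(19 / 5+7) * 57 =-3078 / 5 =-615.60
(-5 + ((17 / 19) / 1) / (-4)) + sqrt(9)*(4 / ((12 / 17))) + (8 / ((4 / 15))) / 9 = 3445 / 228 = 15.11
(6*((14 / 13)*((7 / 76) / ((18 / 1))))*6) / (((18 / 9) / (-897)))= -3381 / 38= -88.97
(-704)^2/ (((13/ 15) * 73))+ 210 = 7633530/ 949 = 8043.76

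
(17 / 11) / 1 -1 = 6 / 11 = 0.55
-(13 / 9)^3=-2197 / 729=-3.01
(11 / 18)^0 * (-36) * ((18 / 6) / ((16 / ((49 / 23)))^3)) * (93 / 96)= -98472213 / 398688256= -0.25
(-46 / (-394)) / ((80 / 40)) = 23 / 394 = 0.06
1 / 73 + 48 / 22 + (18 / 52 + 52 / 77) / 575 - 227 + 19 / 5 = -3714346081 / 16806790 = -221.00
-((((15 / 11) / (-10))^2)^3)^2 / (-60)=177147 / 257100052620984320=0.00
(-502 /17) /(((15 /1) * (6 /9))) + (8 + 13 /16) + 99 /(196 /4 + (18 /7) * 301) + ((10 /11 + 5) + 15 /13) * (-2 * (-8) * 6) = 109482505961 /160057040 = 684.02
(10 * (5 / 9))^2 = 2500 / 81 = 30.86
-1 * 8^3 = -512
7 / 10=0.70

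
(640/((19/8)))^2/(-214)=-13107200/38627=-339.33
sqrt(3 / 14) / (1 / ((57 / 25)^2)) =3249 * sqrt(42) / 8750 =2.41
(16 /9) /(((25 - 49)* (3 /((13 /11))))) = -26 /891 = -0.03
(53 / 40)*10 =53 / 4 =13.25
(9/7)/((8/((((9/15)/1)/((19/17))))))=459/5320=0.09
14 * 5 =70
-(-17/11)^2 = -289/121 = -2.39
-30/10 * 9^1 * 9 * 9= -2187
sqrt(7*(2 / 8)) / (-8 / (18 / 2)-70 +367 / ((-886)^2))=-3532482*sqrt(7) / 500824145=-0.02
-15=-15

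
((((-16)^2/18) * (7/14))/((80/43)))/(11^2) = 0.03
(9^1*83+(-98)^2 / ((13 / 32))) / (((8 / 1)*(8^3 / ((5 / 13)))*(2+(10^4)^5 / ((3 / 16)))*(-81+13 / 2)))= -4755585 / 82513100800000000000309424128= -0.00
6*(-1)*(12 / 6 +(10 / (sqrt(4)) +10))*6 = -612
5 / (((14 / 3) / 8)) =60 / 7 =8.57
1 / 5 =0.20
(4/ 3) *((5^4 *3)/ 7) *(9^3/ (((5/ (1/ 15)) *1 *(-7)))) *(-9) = 218700/ 49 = 4463.27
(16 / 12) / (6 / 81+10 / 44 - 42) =-792 / 24769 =-0.03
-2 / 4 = -1 / 2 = -0.50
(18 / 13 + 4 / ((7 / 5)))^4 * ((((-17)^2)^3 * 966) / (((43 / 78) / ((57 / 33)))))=8429982725764098232128 / 356439083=23650556652801.45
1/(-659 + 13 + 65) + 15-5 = 5809/581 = 10.00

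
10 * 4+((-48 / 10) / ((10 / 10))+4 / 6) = 538 / 15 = 35.87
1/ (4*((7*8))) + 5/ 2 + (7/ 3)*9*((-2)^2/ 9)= 7955/ 672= 11.84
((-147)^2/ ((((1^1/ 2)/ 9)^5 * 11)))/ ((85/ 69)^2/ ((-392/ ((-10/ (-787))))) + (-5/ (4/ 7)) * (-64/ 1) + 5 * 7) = 29986527755701448064/ 4806606840365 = 6238606.31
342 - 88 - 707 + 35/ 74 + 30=-31267/ 74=-422.53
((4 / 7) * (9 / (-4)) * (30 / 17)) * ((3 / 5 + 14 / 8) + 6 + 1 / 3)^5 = -38387392786601 / 342720000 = -112008.03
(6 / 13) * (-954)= -5724 / 13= -440.31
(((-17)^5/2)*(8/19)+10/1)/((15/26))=-147660188/285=-518105.92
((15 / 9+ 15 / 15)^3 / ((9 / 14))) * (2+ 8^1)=71680 / 243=294.98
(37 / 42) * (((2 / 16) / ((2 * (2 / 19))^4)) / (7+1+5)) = 4.31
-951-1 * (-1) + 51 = -899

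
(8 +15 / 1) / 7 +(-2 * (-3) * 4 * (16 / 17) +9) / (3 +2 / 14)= 34915 / 2618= 13.34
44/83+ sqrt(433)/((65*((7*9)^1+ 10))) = sqrt(433)/4745+ 44/83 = 0.53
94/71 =1.32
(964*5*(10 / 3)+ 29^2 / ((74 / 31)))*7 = 25515091 / 222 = 114932.84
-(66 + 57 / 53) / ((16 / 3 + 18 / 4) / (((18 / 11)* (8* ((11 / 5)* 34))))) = -20886336 / 3127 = -6679.35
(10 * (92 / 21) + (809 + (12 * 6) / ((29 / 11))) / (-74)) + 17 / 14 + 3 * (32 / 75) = 19717681 / 563325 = 35.00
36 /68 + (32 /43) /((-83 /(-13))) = 39193 /60673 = 0.65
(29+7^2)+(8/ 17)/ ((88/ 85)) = 863/ 11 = 78.45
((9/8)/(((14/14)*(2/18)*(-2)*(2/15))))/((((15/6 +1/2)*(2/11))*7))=-4455/448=-9.94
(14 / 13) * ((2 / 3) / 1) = 0.72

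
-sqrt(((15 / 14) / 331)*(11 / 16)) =-sqrt(764610) / 18536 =-0.05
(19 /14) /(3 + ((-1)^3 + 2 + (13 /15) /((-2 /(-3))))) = 95 /371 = 0.26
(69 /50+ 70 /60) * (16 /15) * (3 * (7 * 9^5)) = 421058736 /125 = 3368469.89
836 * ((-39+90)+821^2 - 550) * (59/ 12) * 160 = 442957141440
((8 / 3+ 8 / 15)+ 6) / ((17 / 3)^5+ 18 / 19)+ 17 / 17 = 135120667 / 134908285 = 1.00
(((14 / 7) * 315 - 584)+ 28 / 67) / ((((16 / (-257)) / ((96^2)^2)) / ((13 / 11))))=-55157149532160 / 737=-74840094344.86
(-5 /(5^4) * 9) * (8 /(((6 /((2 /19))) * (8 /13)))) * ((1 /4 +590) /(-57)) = 30693 /180500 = 0.17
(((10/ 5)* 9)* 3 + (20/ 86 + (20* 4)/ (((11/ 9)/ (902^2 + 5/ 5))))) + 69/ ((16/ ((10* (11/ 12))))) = 806056164809/ 15136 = 53254239.22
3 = 3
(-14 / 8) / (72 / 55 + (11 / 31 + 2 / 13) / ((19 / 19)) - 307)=155155 / 27057456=0.01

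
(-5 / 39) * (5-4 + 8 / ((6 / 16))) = -335 / 117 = -2.86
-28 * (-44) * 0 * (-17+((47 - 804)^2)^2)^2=0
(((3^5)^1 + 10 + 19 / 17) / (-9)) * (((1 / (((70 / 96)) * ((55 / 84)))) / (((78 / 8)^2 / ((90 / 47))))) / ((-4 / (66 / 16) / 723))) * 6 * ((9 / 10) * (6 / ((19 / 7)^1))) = 136008585216 / 12827945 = 10602.52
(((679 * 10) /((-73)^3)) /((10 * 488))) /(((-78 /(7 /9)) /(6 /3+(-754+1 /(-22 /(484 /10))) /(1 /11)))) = -197634493 /666339438960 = -0.00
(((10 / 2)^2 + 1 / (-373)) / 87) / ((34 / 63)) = 97902 / 183889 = 0.53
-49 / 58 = -0.84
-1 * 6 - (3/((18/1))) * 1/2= -73/12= -6.08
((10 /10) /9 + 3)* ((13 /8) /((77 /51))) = 221 /66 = 3.35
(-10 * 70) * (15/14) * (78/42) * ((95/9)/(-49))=308750/1029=300.05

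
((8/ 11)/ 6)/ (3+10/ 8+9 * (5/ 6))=16/ 1551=0.01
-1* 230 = -230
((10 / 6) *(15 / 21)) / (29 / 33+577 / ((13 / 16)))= 3575 / 2135231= 0.00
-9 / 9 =-1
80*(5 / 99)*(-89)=-35600 / 99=-359.60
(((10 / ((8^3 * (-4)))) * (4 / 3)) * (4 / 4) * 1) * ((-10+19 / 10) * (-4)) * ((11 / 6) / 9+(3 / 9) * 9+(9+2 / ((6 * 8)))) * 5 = -13225 / 1024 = -12.92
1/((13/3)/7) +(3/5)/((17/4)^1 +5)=4041/2405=1.68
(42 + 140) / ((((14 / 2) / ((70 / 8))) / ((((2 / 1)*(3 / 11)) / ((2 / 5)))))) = 6825 / 22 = 310.23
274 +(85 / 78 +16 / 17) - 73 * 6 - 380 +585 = 57059 / 1326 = 43.03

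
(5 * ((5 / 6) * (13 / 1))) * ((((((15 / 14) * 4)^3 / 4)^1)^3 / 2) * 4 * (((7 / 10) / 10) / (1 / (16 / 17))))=5330812500000 / 98001617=54395.15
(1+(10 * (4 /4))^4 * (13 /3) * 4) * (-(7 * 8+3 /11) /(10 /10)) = -29261987 /3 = -9753995.67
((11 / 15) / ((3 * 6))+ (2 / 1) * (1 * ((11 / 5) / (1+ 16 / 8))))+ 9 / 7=5279 / 1890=2.79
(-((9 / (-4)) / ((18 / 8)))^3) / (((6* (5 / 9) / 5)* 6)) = 1 / 4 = 0.25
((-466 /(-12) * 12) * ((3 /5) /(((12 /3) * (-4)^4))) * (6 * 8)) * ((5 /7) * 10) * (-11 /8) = -115335 /896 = -128.72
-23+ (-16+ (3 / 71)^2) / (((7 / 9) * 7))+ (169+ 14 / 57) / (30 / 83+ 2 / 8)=250.86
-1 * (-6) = 6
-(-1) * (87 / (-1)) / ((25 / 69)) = -6003 / 25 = -240.12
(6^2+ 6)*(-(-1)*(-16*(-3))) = 2016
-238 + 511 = 273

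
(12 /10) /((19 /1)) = 6 /95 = 0.06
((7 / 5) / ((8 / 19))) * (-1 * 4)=-133 / 10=-13.30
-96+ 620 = 524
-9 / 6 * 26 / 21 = -13 / 7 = -1.86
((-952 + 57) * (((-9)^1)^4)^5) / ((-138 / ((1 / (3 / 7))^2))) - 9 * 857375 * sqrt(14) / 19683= 19747200692849689354365 / 46 - 857375 * sqrt(14) / 2187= 429286971583688897541.08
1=1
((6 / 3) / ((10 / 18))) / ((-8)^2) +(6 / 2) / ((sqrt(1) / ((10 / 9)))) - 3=187 / 480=0.39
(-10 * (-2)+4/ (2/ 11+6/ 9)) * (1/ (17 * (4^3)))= 173/ 7616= 0.02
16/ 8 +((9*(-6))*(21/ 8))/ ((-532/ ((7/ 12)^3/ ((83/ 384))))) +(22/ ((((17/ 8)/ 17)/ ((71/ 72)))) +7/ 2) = 20358467/ 113544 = 179.30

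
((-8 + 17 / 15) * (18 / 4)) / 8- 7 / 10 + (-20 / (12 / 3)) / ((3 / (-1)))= -139 / 48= -2.90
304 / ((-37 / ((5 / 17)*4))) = -6080 / 629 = -9.67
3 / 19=0.16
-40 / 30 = -4 / 3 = -1.33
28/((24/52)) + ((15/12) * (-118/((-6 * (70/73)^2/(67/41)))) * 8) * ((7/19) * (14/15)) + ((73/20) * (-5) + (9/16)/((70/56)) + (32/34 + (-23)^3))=-35765058461/2979675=-12003.01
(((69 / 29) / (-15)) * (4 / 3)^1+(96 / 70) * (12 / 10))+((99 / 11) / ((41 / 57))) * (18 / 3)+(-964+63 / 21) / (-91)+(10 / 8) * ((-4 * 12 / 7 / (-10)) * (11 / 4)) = 1451353901 / 16229850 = 89.42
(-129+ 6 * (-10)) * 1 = -189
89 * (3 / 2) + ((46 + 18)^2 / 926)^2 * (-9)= -18260949 / 428738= -42.59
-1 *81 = -81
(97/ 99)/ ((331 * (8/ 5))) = 485/ 262152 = 0.00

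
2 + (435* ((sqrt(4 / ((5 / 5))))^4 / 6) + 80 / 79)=91878 / 79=1163.01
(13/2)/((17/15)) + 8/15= 3197/510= 6.27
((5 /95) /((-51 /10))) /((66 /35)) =-175 /31977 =-0.01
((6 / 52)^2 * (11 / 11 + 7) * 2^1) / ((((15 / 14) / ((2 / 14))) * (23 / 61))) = 1464 / 19435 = 0.08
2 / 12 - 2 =-11 / 6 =-1.83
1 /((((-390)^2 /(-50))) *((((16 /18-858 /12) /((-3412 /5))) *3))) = -3412 /3221985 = -0.00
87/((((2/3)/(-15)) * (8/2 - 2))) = -3915/4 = -978.75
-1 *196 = -196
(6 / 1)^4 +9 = 1305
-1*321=-321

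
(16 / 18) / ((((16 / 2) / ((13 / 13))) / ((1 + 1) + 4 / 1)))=2 / 3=0.67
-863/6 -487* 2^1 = -6707/6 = -1117.83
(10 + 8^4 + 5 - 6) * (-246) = -1009830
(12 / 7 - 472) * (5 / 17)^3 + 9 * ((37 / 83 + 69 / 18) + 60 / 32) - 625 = -13280703193 / 22835624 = -581.58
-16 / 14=-8 / 7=-1.14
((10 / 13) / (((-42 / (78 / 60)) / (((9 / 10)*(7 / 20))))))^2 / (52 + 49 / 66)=297 / 278480000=0.00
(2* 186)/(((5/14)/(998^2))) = 5187188832/5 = 1037437766.40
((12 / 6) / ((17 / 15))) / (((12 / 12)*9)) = 10 / 51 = 0.20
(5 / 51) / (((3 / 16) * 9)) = 80 / 1377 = 0.06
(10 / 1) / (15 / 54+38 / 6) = 180 / 119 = 1.51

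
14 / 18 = 7 / 9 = 0.78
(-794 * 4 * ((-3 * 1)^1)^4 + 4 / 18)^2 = 5360623351204 / 81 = 66180535200.05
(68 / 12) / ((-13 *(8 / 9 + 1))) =-3 / 13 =-0.23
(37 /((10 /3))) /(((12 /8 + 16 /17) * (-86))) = -1887 /35690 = -0.05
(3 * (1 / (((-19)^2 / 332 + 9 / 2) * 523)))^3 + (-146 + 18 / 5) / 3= -130030968638479934792 / 2739416474187726375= -47.47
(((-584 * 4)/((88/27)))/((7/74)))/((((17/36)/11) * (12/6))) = -10501488/119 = -88247.80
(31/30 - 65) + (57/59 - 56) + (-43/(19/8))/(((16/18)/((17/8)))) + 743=78117989/134520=580.72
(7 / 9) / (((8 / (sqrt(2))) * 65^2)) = 7 * sqrt(2) / 304200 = 0.00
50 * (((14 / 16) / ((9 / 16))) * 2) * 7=9800 / 9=1088.89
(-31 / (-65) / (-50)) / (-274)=31 / 890500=0.00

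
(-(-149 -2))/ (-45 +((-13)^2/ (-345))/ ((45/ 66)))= -781425/ 236593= -3.30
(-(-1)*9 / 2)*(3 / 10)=27 / 20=1.35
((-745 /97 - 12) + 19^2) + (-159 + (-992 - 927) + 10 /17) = -2862816 /1649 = -1736.09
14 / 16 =7 / 8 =0.88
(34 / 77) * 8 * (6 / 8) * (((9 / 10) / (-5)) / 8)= -459 / 7700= -0.06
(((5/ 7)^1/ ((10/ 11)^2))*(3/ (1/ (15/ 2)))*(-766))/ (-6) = 139029/ 56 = 2482.66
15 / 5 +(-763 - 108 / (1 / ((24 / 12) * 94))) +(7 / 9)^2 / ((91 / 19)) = -21063.87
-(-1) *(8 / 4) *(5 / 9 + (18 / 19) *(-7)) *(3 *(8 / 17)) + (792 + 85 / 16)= 12095549 / 15504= 780.16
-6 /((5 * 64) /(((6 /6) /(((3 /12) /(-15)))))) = 9 /8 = 1.12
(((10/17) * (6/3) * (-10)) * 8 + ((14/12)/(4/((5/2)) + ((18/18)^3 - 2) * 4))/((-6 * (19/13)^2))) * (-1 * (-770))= -72441.38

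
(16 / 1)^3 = 4096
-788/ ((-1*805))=788/ 805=0.98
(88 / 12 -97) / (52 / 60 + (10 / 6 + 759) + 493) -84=-1582057 / 18818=-84.07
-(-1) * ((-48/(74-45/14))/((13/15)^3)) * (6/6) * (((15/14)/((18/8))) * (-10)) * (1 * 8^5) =353894400000/2177227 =162543.64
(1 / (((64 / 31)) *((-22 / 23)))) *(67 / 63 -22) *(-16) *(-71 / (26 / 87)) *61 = 118119202753 / 48048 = 2458358.37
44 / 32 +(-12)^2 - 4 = 1131 / 8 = 141.38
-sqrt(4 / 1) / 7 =-2 / 7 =-0.29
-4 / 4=-1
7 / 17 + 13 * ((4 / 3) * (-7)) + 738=31471 / 51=617.08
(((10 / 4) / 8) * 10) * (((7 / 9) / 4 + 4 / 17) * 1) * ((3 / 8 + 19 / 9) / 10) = 235385 / 705024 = 0.33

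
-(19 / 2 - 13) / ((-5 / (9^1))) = -63 / 10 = -6.30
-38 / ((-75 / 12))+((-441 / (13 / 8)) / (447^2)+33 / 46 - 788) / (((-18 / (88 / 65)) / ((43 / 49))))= 55223157599894 / 951405539175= 58.04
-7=-7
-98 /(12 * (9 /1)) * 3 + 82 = 1427 /18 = 79.28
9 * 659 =5931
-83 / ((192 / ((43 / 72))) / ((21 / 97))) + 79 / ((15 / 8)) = 94038029 / 2234880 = 42.08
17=17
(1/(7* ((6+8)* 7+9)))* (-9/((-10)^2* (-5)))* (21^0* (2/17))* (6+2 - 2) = 27/1591625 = 0.00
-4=-4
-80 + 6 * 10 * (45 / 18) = 70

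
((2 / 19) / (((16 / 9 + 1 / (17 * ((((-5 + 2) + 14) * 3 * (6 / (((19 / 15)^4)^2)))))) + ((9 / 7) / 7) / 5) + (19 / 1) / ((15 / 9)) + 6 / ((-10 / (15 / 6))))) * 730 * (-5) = -771441739277343750 / 23525078080801699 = -32.79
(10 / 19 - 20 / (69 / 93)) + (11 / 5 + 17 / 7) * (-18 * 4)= -5501418 / 15295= -359.69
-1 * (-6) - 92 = -86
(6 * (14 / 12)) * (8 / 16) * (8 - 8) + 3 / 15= 1 / 5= 0.20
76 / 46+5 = 153 / 23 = 6.65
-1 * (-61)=61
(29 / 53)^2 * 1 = 841 / 2809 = 0.30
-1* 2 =-2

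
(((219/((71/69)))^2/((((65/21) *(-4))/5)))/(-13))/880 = 4795188741/2998790080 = 1.60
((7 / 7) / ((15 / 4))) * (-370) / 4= -74 / 3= -24.67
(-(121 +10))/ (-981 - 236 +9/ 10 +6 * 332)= -0.17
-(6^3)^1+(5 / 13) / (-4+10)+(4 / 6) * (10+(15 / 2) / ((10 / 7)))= -2675 / 13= -205.77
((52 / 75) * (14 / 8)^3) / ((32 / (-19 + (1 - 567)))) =-67.93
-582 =-582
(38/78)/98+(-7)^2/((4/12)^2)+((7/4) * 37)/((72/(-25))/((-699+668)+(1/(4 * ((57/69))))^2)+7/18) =14193020026586/24669685677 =575.32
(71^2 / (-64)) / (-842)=5041 / 53888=0.09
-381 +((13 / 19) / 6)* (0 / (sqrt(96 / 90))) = -381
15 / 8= 1.88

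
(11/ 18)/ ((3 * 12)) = 11/ 648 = 0.02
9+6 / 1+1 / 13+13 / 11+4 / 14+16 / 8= 18563 / 1001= 18.54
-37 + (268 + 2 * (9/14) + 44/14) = 1648/7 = 235.43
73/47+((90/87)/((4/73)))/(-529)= 2188321/1442054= 1.52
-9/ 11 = -0.82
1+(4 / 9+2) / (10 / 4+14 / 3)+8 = 9.34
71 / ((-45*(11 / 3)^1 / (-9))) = 3.87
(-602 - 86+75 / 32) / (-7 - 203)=21941 / 6720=3.27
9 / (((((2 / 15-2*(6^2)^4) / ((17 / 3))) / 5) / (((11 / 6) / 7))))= -14025 / 705438692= -0.00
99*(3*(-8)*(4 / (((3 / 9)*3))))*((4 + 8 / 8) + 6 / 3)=-66528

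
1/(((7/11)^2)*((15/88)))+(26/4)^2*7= 912097/2940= 310.24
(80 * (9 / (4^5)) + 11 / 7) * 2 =1019 / 224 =4.55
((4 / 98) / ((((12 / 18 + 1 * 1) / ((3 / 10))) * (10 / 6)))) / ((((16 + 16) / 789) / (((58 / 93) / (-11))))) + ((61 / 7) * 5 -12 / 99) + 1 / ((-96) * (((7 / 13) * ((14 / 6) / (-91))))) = 8862156551 / 200508000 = 44.20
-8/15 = -0.53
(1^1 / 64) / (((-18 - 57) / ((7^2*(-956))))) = 11711 / 1200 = 9.76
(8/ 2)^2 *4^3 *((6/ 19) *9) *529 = 29251584/ 19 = 1539557.05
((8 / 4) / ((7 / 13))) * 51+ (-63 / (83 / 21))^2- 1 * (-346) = 38072275 / 48223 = 789.50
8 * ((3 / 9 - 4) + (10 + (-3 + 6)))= 74.67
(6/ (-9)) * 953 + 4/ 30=-635.20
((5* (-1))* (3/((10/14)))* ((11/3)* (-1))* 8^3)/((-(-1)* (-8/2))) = -9856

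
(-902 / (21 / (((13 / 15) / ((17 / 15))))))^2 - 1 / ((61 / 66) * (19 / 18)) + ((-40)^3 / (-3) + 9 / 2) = 6622187475863 / 295426782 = 22415.66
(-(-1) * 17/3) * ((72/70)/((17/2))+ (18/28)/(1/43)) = 11013/70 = 157.33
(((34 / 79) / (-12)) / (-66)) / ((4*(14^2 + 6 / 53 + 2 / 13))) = 11713 / 16921891008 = 0.00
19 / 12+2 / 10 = 107 / 60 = 1.78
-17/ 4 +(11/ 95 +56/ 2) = 9069/ 380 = 23.87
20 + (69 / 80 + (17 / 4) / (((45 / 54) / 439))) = 180781 / 80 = 2259.76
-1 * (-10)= 10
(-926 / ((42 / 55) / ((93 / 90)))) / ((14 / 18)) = -157883 / 98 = -1611.05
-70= -70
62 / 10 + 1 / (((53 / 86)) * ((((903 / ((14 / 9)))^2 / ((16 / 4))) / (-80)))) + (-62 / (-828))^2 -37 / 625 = 13501435699703 / 2197189597500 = 6.14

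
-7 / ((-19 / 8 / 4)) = 224 / 19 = 11.79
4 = 4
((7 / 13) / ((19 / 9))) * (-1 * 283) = -17829 / 247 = -72.18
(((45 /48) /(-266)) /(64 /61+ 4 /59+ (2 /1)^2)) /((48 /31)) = -0.00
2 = 2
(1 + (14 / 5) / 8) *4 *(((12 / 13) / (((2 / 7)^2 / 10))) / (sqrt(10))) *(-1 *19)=-75411 *sqrt(10) / 65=-3668.78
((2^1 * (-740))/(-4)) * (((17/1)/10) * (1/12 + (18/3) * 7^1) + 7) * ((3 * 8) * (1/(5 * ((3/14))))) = 1952860/3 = 650953.33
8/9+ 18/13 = 266/117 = 2.27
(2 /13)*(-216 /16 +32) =37 /13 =2.85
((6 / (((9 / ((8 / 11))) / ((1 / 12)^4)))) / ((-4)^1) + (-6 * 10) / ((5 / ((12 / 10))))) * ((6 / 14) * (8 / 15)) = -12317189 / 3742200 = -3.29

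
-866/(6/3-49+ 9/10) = 18.79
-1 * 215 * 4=-860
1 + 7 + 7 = 15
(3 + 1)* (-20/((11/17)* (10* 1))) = -136/11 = -12.36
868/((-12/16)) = -3472/3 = -1157.33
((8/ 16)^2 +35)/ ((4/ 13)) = 1833/ 16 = 114.56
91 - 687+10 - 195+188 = -593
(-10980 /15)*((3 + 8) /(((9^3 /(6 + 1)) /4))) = -75152 /243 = -309.27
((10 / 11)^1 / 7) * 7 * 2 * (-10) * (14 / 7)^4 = -290.91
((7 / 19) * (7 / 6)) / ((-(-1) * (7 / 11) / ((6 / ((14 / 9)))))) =2.61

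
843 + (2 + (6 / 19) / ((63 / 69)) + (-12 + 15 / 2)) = 223665 / 266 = 840.85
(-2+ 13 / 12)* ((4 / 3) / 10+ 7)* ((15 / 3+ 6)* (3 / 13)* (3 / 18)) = -2.77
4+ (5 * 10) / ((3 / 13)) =220.67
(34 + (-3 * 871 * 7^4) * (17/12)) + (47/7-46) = -248861397/28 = -8887907.04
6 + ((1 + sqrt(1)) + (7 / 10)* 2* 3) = 61 / 5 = 12.20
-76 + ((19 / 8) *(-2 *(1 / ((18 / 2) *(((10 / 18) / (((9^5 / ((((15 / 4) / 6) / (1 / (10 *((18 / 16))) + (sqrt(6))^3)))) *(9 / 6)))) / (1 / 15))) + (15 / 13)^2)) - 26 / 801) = -6731586 *sqrt(6) / 125 - 297870693611 / 338422500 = -132791.78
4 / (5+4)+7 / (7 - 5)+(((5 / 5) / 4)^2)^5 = 37224457 / 9437184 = 3.94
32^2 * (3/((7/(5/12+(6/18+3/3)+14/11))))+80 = 15472/11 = 1406.55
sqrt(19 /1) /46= sqrt(19) /46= 0.09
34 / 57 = 0.60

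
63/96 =21/32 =0.66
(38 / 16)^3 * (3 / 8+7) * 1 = 404681 / 4096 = 98.80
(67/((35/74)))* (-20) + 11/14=-39653/14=-2832.36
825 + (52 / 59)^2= 825.78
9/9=1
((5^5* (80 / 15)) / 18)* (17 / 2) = 212500 / 27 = 7870.37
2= 2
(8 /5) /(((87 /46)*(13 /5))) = 0.33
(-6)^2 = 36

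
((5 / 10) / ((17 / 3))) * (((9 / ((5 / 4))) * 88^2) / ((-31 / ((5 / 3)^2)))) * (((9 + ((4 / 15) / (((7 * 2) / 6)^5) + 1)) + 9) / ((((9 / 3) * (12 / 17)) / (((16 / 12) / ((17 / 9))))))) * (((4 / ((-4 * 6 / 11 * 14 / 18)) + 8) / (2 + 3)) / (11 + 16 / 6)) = -2930998627392 / 12710209715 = -230.60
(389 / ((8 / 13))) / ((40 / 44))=55627 / 80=695.34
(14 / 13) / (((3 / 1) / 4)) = 56 / 39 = 1.44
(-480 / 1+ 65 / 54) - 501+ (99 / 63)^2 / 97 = -251469943 / 256662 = -979.77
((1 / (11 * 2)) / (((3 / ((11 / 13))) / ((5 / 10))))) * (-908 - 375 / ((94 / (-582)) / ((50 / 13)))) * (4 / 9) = 4901462 / 214461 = 22.85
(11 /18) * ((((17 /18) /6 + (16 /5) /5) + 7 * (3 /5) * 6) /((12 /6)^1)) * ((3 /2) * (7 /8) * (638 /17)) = 101420627 /259200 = 391.28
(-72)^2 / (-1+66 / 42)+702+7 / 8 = 78199 / 8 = 9774.88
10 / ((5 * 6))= 0.33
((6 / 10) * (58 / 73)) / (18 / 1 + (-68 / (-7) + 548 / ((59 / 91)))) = 11977 / 21931755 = 0.00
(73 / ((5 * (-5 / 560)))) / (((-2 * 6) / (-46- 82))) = -261632 / 15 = -17442.13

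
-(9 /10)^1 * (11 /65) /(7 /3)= -297 /4550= -0.07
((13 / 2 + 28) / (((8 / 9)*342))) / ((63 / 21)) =23 / 608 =0.04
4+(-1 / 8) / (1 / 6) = 3.25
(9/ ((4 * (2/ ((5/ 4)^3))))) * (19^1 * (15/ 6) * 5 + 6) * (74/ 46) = 20271375/ 23552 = 860.71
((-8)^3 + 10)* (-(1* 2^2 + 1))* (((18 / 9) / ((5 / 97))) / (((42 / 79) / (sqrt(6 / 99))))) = 3846826* sqrt(66) / 693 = 45096.34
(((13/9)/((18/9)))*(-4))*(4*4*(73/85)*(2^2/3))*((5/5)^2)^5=-121472/2295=-52.93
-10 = -10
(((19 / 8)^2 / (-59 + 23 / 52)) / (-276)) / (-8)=-4693 / 107573760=-0.00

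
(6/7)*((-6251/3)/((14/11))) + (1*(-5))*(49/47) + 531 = -288697/329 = -877.50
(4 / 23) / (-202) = -2 / 2323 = -0.00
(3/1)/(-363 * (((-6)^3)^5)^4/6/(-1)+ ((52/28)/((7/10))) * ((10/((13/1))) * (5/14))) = 1029/1014202128616273126789681093809233692118261132427514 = 0.00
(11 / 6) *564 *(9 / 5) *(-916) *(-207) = 352905854.40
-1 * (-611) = 611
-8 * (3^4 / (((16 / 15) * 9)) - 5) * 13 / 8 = -715 / 16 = -44.69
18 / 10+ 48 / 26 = 237 / 65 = 3.65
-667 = -667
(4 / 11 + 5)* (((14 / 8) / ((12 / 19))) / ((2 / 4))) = 7847 / 264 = 29.72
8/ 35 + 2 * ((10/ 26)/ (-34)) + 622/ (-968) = -1634573/ 3743740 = -0.44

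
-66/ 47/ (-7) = 66/ 329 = 0.20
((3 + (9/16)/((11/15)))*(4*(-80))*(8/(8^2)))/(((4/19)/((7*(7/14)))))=-440895/176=-2505.09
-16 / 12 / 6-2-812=-7328 / 9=-814.22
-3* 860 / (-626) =1290 / 313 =4.12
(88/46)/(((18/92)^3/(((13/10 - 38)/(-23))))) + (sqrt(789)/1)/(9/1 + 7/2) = 2 * sqrt(789)/25 + 1485616/3645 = 409.82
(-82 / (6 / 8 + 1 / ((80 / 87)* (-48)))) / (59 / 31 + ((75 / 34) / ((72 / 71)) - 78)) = 2655068160 / 1740894589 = 1.53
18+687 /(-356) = 5721 /356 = 16.07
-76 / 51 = -1.49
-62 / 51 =-1.22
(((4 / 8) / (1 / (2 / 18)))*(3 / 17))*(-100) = -0.98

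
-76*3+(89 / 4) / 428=-390247 / 1712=-227.95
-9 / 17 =-0.53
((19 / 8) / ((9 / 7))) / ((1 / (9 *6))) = 99.75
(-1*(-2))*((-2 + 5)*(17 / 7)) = 102 / 7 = 14.57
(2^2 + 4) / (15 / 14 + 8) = 112 / 127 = 0.88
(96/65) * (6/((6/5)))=96/13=7.38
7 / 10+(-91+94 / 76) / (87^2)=54979 / 79895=0.69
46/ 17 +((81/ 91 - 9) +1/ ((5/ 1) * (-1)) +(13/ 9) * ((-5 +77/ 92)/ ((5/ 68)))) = -27983110/ 320229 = -87.38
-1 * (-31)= 31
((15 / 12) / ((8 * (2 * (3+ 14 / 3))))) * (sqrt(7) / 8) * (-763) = -11445 * sqrt(7) / 11776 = -2.57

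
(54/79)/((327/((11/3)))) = 0.01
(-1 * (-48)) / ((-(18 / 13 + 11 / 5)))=-3120 / 233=-13.39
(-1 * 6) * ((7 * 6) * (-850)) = 214200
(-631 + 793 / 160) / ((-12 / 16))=33389 / 40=834.72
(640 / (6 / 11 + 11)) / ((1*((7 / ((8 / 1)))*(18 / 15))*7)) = 140800 / 18669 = 7.54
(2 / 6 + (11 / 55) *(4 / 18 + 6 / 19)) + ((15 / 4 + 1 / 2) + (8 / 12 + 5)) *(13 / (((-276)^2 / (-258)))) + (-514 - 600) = -1791483311 / 1608160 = -1114.00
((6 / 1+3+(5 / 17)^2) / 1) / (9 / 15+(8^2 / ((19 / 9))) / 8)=249470 / 120513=2.07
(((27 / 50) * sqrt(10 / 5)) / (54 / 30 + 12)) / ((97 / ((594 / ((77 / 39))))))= 9477 * sqrt(2) / 78085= 0.17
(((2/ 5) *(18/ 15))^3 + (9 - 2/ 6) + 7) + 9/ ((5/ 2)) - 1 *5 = 673934/ 46875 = 14.38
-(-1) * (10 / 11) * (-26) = -260 / 11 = -23.64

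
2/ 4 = 0.50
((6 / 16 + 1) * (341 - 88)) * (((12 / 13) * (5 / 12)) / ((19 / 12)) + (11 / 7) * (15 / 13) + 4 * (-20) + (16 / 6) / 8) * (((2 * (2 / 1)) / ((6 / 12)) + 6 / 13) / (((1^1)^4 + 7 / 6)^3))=-1109137766220 / 49381969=-22460.38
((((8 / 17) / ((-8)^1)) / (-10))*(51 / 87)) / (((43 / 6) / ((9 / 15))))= 9 / 31175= 0.00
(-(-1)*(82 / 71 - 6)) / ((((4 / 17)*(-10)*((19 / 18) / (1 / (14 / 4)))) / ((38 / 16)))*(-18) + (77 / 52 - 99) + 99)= -304096 / 4227979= -0.07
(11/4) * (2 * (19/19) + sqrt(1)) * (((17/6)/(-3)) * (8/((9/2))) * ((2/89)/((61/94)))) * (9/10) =-35156/81435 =-0.43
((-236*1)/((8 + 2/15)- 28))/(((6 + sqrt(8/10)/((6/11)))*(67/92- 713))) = -542800/180690959 + 597080*sqrt(5)/1626218631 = -0.00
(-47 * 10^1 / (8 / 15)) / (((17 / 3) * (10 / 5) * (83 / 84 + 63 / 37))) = -28.90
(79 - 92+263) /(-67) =-250 /67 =-3.73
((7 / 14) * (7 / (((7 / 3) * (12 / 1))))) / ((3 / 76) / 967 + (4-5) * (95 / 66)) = -606309 / 6981542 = -0.09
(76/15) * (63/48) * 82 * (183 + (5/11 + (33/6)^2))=51274559/440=116533.09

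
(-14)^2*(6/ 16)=147/ 2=73.50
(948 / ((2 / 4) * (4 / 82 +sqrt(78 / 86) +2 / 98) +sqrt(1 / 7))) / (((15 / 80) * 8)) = 109193168 / (5977 +24682 * sqrt(7) +2009 * sqrt(1677)) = 711.12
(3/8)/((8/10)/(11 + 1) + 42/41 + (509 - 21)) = 1845/2406328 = 0.00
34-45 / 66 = 733 / 22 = 33.32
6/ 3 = 2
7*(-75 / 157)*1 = -525 / 157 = -3.34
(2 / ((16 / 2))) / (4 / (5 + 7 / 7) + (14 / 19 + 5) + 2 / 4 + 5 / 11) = 627 / 18454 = 0.03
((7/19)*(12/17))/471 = 28/50711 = 0.00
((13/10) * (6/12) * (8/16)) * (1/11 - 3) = -0.95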